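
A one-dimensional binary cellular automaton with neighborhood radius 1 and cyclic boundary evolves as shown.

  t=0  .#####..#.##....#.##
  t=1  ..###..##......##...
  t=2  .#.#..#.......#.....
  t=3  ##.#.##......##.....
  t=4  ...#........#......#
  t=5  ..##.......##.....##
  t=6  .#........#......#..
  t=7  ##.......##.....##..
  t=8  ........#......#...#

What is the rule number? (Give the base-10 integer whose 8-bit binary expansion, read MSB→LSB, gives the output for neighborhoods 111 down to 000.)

134

  [7] ### => #  t=0,i=2
  [6] ##. => .  t=0,i=5
  [5] #.# => .  t=0,i=0
  [4] #.. => .  t=0,i=6
  [3] .## => .  t=0,i=1
  [2] .#. => #  t=0,i=8
  [1] ..# => #  t=0,i=7
  [0] ... => .  t=0,i=13
  bits 10000110 = 134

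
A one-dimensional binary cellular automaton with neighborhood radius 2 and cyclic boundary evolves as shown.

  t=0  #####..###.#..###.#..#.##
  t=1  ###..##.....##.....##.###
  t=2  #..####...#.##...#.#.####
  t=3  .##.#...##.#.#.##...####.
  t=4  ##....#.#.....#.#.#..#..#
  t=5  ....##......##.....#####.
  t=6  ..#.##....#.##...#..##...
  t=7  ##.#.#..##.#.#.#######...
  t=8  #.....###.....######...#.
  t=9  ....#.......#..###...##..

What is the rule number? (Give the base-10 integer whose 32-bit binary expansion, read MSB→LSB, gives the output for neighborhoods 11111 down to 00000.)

  #####|#  b31=1 t=0,i=0
  ####.|.  b30=0 t=0,i=3
  ###.#|.  b29=0 t=0,i=9
  ###..|.  b28=0 t=0,i=4
  ##.##|#  b27=1 t=1,i=21
  ##.#.|.  b26=0 t=0,i=10
  ##..#|#  b25=1 t=0,i=5
  ##...|.  b24=0 t=1,i=7
  #.###|#  b23=1 t=0,i=23
  #.##.|.  b22=0 t=2,i=12
  #.#.#|.  b21=0 t=2,i=19
  #.#..|.  b20=0 t=0,i=11
  #..##|#  b19=1 t=0,i=6
  #..#.|#  b18=1 t=0,i=20
  #...#|#  b17=1 t=2,i=8
  #....|.  b16=0 t=1,i=8
  .####|#  b15=1 t=0,i=24
  .###.|.  b14=0 t=0,i=8
  .##.#|.  b13=0 t=1,i=20
  .##..|#  b12=1 t=1,i=6
  .#.##|#  b11=1 t=0,i=22
  .#.#.|.  b10=0 t=2,i=18
  .#..#|#  b9=1 t=0,i=12
  .#...|.  b8=0 t=3,i=5
  ..###|.  b7=0 t=0,i=7
  ..##.|#  b6=1 t=1,i=5
  ..#.#|.  b5=0 t=0,i=21
  ..#..|#  b4=1 t=4,i=21
  ...##|.  b3=0 t=1,i=11
  ...#.|#  b2=1 t=2,i=9
  ....#|#  b1=1 t=1,i=10
  .....|.  b0=0 t=1,i=9
  bits 10001010100011101001101001010110 = 2324601430

2324601430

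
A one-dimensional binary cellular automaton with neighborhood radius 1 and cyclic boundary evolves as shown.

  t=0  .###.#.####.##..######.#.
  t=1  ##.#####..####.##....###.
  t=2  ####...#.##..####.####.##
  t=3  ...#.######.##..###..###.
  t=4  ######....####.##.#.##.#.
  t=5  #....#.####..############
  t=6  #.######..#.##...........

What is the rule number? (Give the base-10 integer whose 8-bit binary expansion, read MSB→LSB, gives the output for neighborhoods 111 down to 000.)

  [7] ### => .  t=0,i=2
  [6] ##. => #  t=0,i=3
  [5] #.# => #  t=0,i=4
  [4] #.. => .  t=0,i=14
  [3] .## => #  t=0,i=1
  [2] .#. => #  t=0,i=5
  [1] ..# => #  t=0,i=0
  [0] ... => #  t=1,i=18
  bits 01101111 = 111

111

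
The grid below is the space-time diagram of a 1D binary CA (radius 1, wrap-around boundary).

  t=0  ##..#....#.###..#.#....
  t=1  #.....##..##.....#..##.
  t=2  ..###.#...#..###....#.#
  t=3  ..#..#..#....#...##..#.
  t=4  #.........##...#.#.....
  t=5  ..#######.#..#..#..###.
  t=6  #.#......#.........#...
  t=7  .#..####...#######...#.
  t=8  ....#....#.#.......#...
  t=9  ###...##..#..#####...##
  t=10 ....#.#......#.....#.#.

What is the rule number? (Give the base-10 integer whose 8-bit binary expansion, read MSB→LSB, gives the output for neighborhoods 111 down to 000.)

  nb ###: next=.  (t=0,i=12, bit7=0)
  nb ##.: next=.  (t=0,i=1, bit6=0)
  nb #.#: next=#  (t=0,i=10, bit5=1)
  nb #..: next=.  (t=0,i=2, bit4=0)
  nb .##: next=#  (t=0,i=0, bit3=1)
  nb .#.: next=.  (t=0,i=4, bit2=0)
  nb ..#: next=.  (t=0,i=3, bit1=0)
  nb ...: next=#  (t=0,i=6, bit0=1)
  bits 00101001 = 41

41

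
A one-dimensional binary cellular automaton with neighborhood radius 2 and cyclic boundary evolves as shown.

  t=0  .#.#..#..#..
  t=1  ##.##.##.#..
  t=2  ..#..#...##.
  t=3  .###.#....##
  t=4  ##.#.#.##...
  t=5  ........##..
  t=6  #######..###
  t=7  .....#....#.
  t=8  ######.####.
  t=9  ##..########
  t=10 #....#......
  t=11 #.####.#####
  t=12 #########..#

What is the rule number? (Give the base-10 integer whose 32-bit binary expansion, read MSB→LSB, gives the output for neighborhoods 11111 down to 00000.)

1771147831

  #####|.  b31=0 t=6,i=0
  ####.|#  b30=1 t=6,i=5
  ###.#|#  b29=1 t=3,i=3
  ###..|.  b28=0 t=6,i=6
  ##.##|#  b27=1 t=1,i=2
  ##.#.|.  b26=0 t=1,i=8
  ##..#|.  b25=0 t=6,i=7
  ##...|#  b24=1 t=2,i=11
  #.###|#  b23=1 t=3,i=1
  #.##.|.  b22=0 t=1,i=3
  #.#.#|.  b21=0 t=4,i=3
  #.#..|#  b20=1 t=0,i=3
  #..##|.  b19=0 t=1,i=11
  #..#.|.  b18=0 t=0,i=5
  #...#|.  b17=0 t=0,i=11
  #....|#  b16=1 t=3,i=7
  .####|#  b15=1 t=6,i=10
  .###.|.  b14=0 t=3,i=2
  .##.#|.  b13=0 t=1,i=1
  .##..|#  b12=1 t=2,i=10
  .#.##|.  b11=0 t=4,i=6
  .#.#.|.  b10=0 t=0,i=2
  .#..#|#  b9=1 t=0,i=4
  .#...|.  b8=0 t=0,i=10
  ..###|.  b7=0 t=6,i=9
  ..##.|.  b6=0 t=1,i=0
  ..#.#|#  b5=1 t=0,i=1
  ..#..|#  b4=1 t=0,i=6
  ...##|.  b3=0 t=2,i=8
  ...#.|#  b2=1 t=0,i=0
  ....#|#  b1=1 t=3,i=8
  .....|#  b0=1 t=5,i=0
  bits 01101001100100011001001000110111 = 1771147831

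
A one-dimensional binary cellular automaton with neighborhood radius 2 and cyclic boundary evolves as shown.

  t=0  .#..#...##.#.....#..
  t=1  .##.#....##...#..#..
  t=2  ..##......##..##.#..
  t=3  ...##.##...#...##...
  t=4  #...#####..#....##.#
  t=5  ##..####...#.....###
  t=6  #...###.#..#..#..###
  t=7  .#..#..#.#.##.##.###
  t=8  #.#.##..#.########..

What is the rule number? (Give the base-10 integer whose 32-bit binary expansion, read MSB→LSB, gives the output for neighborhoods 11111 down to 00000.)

3451960977

  #####|#  b31=1 t=4,i=6
  ####.|#  b30=1 t=4,i=7
  ###.#|.  b29=0 t=6,i=6
  ###..|.  b28=0 t=4,i=8
  ##.##|#  b27=1 t=3,i=5
  ##.#.|#  b26=1 t=0,i=10
  ##..#|.  b25=0 t=2,i=12
  ##...|#  b24=1 t=1,i=11
  #.###|#  b23=1 t=7,i=17
  #.##.|#  b22=1 t=3,i=6
  #.#.#|.  b21=0 t=7,i=9
  #.#..|.  b20=0 t=0,i=11
  #..##|.  b19=0 t=2,i=13
  #..#.|.  b18=0 t=0,i=3
  #...#|.  b17=0 t=0,i=6
  #....|.  b16=0 t=0,i=13
  .####|#  b15=1 t=4,i=5
  .###.|.  b14=0 t=6,i=5
  .##.#|#  b13=1 t=0,i=9
  .##..|#  b12=1 t=1,i=10
  .#.##|#  b11=1 t=7,i=10
  .#.#.|#  b10=1 t=7,i=8
  .#..#|#  b9=1 t=0,i=2
  .#...|.  b8=0 t=0,i=5
  ..###|#  b7=1 t=4,i=4
  ..##.|.  b6=0 t=0,i=8
  ..#.#|.  b5=0 t=7,i=7
  ..#..|#  b4=1 t=0,i=1
  ...##|.  b3=0 t=0,i=7
  ...#.|.  b2=0 t=0,i=0
  ....#|.  b1=0 t=0,i=15
  .....|#  b0=1 t=0,i=14
  bits 11001101110000001011111010010001 = 3451960977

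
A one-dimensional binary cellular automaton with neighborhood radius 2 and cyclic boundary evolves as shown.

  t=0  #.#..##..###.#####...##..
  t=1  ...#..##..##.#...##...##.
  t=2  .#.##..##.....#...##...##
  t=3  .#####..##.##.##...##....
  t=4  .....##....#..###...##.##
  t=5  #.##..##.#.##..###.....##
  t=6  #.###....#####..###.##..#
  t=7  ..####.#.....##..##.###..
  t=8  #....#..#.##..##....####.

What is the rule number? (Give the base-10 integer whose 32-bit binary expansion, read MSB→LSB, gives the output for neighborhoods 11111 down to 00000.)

870341395

  [31] ##### => .  t=0,i=15
  [30] ####. => .  t=0,i=16
  [29] ###.# => #  t=0,i=11
  [28] ###.. => #  t=0,i=17
  [27] ##.## => .  t=0,i=12
  [26] ##.#. => .  t=1,i=12
  [25] ##..# => #  t=0,i=7
  [24] ##... => #  t=0,i=18
  [23] #.### => #  t=0,i=13
  [22] #.##. => #  t=2,i=3
  [21] #.#.# => #  t=2,i=1
  [20] #.#.. => .  t=0,i=2
  [19] #..## => .  t=0,i=4
  [18] #..#. => .  t=0,i=24
  [17] #...# => .  t=0,i=19
  [16] #.... => .  t=1,i=0
  [15] .#### => .  t=0,i=14
  [14] .###. => #  t=0,i=10
  [13] .##.# => .  t=1,i=11
  [12] .##.. => #  t=0,i=6
  [11] .#.## => #  t=2,i=2
  [10] .#.#. => .  t=0,i=1
  [9] .#..# => #  t=0,i=3
  [8] .#... => #  t=1,i=14
  [7] ..### => .  t=0,i=9
  [6] ..##. => .  t=0,i=5
  [5] ..#.# => .  t=0,i=0
  [4] ..#.. => #  t=1,i=3
  [3] ...## => .  t=0,i=20
  [2] ...#. => .  t=1,i=2
  [1] ....# => #  t=1,i=1
  [0] ..... => #  t=2,i=11
  bits 00110011111000000101101100010011 = 870341395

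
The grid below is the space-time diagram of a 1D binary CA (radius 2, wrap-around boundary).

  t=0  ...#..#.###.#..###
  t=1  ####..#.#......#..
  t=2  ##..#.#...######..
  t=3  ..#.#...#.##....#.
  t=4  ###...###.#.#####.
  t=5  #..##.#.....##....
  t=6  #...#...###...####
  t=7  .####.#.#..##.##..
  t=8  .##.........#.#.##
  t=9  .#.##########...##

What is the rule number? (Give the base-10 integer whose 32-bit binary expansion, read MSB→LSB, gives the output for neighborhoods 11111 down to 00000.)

  ##### -> .   bit 31 = 0  t=2,i=12
  ####. -> .   bit 30 = 0  t=1,i=2
  ###.# -> .   bit 29 = 0  t=0,i=10
  ###.. -> .   bit 28 = 0  t=0,i=17
  ##.## -> .   bit 27 = 0  t=4,i=17
  ##.#. -> .   bit 26 = 0  t=0,i=11
  ##..# -> #   bit 25 = 1  t=1,i=4
  ##... -> #   bit 24 = 1  t=0,i=0
  #.### -> #   bit 23 = 1  t=0,i=8
  #.##. -> #   bit 22 = 1  t=3,i=10
  #.#.# -> .   bit 21 = 0  t=4,i=10
  #.#.. -> .   bit 20 = 0  t=0,i=12
  #..## -> .   bit 19 = 0  t=0,i=14
  #..#. -> .   bit 18 = 0  t=0,i=5
  #...# -> #   bit 17 = 1  t=0,i=1
  #.... -> #   bit 16 = 1  t=1,i=10
  .#### -> #   bit 15 = 1  t=1,i=1
  .###. -> .   bit 14 = 0  t=0,i=9
  .##.# -> #   bit 13 = 1  t=5,i=4
  .##.. -> .   bit 12 = 0  t=2,i=1
  .#.## -> .   bit 11 = 0  t=0,i=7
  .#.#. -> .   bit 10 = 0  t=1,i=7
  .#..# -> .   bit 9 = 0  t=0,i=4
  .#... -> .   bit 8 = 0  t=1,i=9
  ..### -> #   bit 7 = 1  t=0,i=15
  ..##. -> .   bit 6 = 0  t=2,i=0
  ..#.# -> #   bit 5 = 1  t=0,i=6
  ..#.. -> #   bit 4 = 1  t=0,i=3
  ...## -> .   bit 3 = 0  t=2,i=9
  ...#. -> #   bit 2 = 1  t=0,i=2
  ....# -> #   bit 1 = 1  t=1,i=13
  ..... -> #   bit 0 = 1  t=1,i=11
  bits 00000011110000111010000010110111 = 63152311

63152311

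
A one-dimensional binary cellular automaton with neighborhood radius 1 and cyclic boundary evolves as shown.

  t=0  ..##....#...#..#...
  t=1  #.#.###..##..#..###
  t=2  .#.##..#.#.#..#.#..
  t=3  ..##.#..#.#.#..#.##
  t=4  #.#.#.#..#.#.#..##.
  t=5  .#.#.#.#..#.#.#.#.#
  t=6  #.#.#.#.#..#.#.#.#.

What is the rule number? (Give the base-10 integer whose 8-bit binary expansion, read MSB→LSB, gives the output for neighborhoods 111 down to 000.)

  ### -> .   bit 7 = 0  t=1,i=5
  ##. -> .   bit 6 = 0  t=0,i=3
  #.# -> #   bit 5 = 1  t=1,i=1
  #.. -> #   bit 4 = 1  t=0,i=4
  .## -> #   bit 3 = 1  t=0,i=2
  .#. -> .   bit 2 = 0  t=0,i=8
  ..# -> .   bit 1 = 0  t=0,i=1
  ... -> #   bit 0 = 1  t=0,i=0
  bits 00111001 = 57

57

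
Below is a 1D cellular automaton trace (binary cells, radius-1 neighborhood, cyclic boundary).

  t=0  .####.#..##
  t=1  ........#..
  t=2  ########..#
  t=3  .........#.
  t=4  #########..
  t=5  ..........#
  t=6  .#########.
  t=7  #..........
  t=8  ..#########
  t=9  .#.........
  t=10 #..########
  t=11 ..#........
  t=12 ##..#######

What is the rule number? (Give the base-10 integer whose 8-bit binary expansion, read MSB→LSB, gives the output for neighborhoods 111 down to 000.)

3

  ###|.  b7=0 t=0,i=2
  ##.|.  b6=0 t=0,i=4
  #.#|.  b5=0 t=0,i=0
  #..|.  b4=0 t=0,i=7
  .##|.  b3=0 t=0,i=1
  .#.|.  b2=0 t=0,i=6
  ..#|#  b1=1 t=0,i=8
  ...|#  b0=1 t=1,i=0
  bits 00000011 = 3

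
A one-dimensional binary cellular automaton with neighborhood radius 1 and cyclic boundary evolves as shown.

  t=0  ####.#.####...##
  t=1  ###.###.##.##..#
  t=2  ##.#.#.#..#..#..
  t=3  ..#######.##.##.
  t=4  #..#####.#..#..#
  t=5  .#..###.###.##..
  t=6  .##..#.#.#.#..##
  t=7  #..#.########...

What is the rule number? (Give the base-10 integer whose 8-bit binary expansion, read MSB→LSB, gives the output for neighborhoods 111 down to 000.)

181

  nb ###: next=#  (t=0,i=0, bit7=1)
  nb ##.: next=.  (t=0,i=3, bit6=0)
  nb #.#: next=#  (t=0,i=4, bit5=1)
  nb #..: next=#  (t=0,i=11, bit4=1)
  nb .##: next=.  (t=0,i=7, bit3=0)
  nb .#.: next=#  (t=0,i=5, bit2=1)
  nb ..#: next=.  (t=0,i=13, bit1=0)
  nb ...: next=#  (t=0,i=12, bit0=1)
  bits 10110101 = 181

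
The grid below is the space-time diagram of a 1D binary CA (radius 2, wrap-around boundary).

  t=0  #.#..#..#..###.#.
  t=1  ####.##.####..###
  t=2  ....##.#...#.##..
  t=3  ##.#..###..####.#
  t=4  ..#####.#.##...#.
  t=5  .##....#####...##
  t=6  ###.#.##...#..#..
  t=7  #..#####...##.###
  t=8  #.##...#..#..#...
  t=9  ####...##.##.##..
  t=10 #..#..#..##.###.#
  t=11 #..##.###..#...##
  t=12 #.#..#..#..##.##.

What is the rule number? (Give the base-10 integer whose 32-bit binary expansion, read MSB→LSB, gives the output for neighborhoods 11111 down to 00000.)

477700025

  ##### -> .   bit 31 = 0  t=1,i=0
  ####. -> .   bit 30 = 0  t=1,i=2
  ###.# -> .   bit 29 = 0  t=0,i=13
  ###.. -> #   bit 28 = 1  t=1,i=11
  ##.## -> #   bit 27 = 1  t=1,i=4
  ##.#. -> #   bit 26 = 1  t=0,i=14
  ##..# -> .   bit 25 = 0  t=1,i=12
  ##... -> .   bit 24 = 0  t=2,i=15
  #.### -> .   bit 23 = 0  t=1,i=8
  #.##. -> #   bit 22 = 1  t=1,i=5
  #.#.# -> #   bit 21 = 1  t=0,i=0
  #.#.. -> #   bit 20 = 1  t=0,i=2
  #..## -> #   bit 19 = 1  t=0,i=10
  #..#. -> .   bit 18 = 0  t=0,i=4
  #...# -> .   bit 17 = 0  t=2,i=9
  #.... -> #   bit 16 = 1  t=2,i=16
  .#### -> .   bit 15 = 0  t=1,i=9
  .###. -> .   bit 14 = 0  t=0,i=12
  .##.# -> .   bit 13 = 0  t=1,i=6
  .##.. -> #   bit 12 = 1  t=2,i=14
  .#.## -> #   bit 11 = 1  t=2,i=12
  .#.#. -> #   bit 10 = 1  t=0,i=1
  .#..# -> #   bit 9 = 1  t=0,i=3
  .#... -> #   bit 8 = 1  t=2,i=8
  ..### -> #   bit 7 = 1  t=0,i=11
  ..##. -> .   bit 6 = 0  t=2,i=4
  ..#.# -> #   bit 5 = 1  t=2,i=11
  ..#.. -> #   bit 4 = 1  t=0,i=5
  ...## -> #   bit 3 = 1  t=2,i=3
  ...#. -> .   bit 2 = 0  t=2,i=10
  ....# -> .   bit 1 = 0  t=2,i=2
  ..... -> #   bit 0 = 1  t=2,i=0
  bits 00011100011110010001111110111001 = 477700025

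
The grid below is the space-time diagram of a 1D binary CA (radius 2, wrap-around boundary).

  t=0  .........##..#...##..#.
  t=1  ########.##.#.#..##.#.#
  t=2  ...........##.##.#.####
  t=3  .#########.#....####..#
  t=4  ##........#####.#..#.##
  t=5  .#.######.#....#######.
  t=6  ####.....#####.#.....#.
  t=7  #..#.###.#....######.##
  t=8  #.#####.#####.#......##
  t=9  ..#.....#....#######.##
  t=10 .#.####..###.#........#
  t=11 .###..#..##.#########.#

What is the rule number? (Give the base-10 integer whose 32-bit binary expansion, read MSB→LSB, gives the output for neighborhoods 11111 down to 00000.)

  ##### -> .   bit 31 = 0  t=1,i=1
  ####. -> .   bit 30 = 0  t=1,i=6
  ###.# -> .   bit 29 = 0  t=1,i=7
  ###.. -> #   bit 28 = 1  t=2,i=22
  ##.## -> .   bit 27 = 0  t=1,i=8
  ##.#. -> #   bit 26 = 1  t=1,i=11
  ##..# -> .   bit 25 = 0  t=0,i=11
  ##... -> .   bit 24 = 0  t=2,i=0
  #.### -> #   bit 23 = 1  t=1,i=22
  #.##. -> .   bit 22 = 0  t=1,i=9
  #.#.# -> #   bit 21 = 1  t=1,i=12
  #.#.. -> #   bit 20 = 1  t=1,i=14
  #..## -> .   bit 19 = 0  t=1,i=16
  #..#. -> #   bit 18 = 1  t=0,i=12
  #...# -> .   bit 17 = 0  t=0,i=15
  #.... -> #   bit 16 = 1  t=0,i=0
  .#### -> .   bit 15 = 0  t=1,i=0
  .###. -> #   bit 14 = 1  t=7,i=6
  .##.# -> .   bit 13 = 0  t=1,i=10
  .##.. -> #   bit 12 = 1  t=0,i=10
  .#.## -> #   bit 11 = 1  t=1,i=21
  .#.#. -> .   bit 10 = 0  t=1,i=13
  .#..# -> #   bit 9 = 1  t=1,i=15
  .#... -> #   bit 8 = 1  t=0,i=14
  ..### -> #   bit 7 = 1  t=3,i=16
  ..##. -> #   bit 6 = 1  t=0,i=9
  ..#.# -> #   bit 5 = 1  t=3,i=22
  ..#.. -> .   bit 4 = 0  t=0,i=13
  ...## -> .   bit 3 = 0  t=0,i=8
  ...#. -> .   bit 2 = 0  t=6,i=20
  ....# -> #   bit 1 = 1  t=0,i=7
  ..... -> #   bit 0 = 1  t=0,i=1
  bits 00010100101101010101101111100011 = 347429859

347429859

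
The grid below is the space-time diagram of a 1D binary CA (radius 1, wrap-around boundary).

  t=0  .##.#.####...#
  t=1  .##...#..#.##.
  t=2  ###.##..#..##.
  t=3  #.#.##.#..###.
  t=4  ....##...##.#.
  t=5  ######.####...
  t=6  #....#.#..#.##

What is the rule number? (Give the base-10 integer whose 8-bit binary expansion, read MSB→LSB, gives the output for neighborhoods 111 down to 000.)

  nb ###: next=.  (t=0,i=7, bit7=0)
  nb ##.: next=#  (t=0,i=2, bit6=1)
  nb #.#: next=.  (t=0,i=0, bit5=0)
  nb #..: next=.  (t=0,i=10, bit4=0)
  nb .##: next=#  (t=0,i=1, bit3=1)
  nb .#.: next=.  (t=0,i=4, bit2=0)
  nb ..#: next=#  (t=0,i=12, bit1=1)
  nb ...: next=#  (t=0,i=11, bit0=1)
  bits 01001011 = 75

75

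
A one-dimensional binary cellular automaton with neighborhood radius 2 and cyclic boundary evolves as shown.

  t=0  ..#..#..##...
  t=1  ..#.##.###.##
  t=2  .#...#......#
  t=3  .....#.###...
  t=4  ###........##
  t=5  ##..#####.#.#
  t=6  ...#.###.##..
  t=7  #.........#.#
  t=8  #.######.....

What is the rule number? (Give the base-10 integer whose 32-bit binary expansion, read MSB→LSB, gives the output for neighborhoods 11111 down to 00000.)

3291328601

  #####|#  b31=1 t=4,i=0
  ####.|#  b30=1 t=4,i=1
  ###.#|.  b29=0 t=1,i=9
  ###..|.  b28=0 t=3,i=9
  ##.##|.  b27=0 t=1,i=6
  ##.#.|#  b26=1 t=5,i=9
  ##..#|.  b25=0 t=1,i=0
  ##...|.  b24=0 t=0,i=10
  #.###|.  b23=0 t=1,i=7
  #.##.|.  b22=0 t=1,i=4
  #.#.#|#  b21=1 t=5,i=10
  #.#..|.  b20=0 t=2,i=1
  #..##|#  b19=1 t=0,i=7
  #..#.|#  b18=1 t=0,i=4
  #...#|.  b17=0 t=2,i=3
  #....|#  b16=1 t=0,i=11
  .####|#  b15=1 t=4,i=12
  .###.|.  b14=0 t=1,i=8
  .##.#|#  b13=1 t=1,i=5
  .##..|#  b12=1 t=0,i=9
  .#.##|.  b11=0 t=1,i=3
  .#.#.|.  b10=0 t=2,i=0
  .#..#|.  b9=0 t=0,i=3
  .#...|.  b8=0 t=2,i=2
  ..###|.  b7=0 t=4,i=11
  ..##.|#  b6=1 t=0,i=8
  ..#.#|.  b5=0 t=1,i=2
  ..#..|#  b4=1 t=0,i=2
  ...##|#  b3=1 t=4,i=10
  ...#.|.  b2=0 t=0,i=1
  ....#|.  b1=0 t=0,i=0
  .....|#  b0=1 t=0,i=12
  bits 11000100001011011011000001011001 = 3291328601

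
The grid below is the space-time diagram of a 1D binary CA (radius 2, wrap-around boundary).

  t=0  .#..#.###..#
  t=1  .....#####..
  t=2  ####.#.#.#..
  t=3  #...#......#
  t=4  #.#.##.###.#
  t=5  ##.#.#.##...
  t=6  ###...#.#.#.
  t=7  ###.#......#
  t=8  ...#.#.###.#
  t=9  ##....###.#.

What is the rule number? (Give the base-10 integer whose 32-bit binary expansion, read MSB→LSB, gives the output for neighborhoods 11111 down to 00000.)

  ##### -> #   bit 31 = 1  t=1,i=7
  ####. -> .   bit 30 = 0  t=1,i=8
  ###.# -> .   bit 29 = 0  t=2,i=3
  ###.. -> #   bit 28 = 1  t=0,i=8
  ##.## -> .   bit 27 = 0  t=4,i=6
  ##.#. -> #   bit 26 = 1  t=2,i=4
  ##..# -> #   bit 25 = 1  t=0,i=9
  ##... -> .   bit 24 = 0  t=1,i=10
  #.### -> #   bit 23 = 1  t=0,i=6
  #.##. -> .   bit 22 = 0  t=4,i=4
  #.#.# -> .   bit 21 = 0  t=2,i=5
  #.#.. -> .   bit 20 = 0  t=0,i=1
  #..## -> #   bit 19 = 1  t=2,i=11
  #..#. -> .   bit 18 = 0  t=0,i=3
  #...# -> #   bit 17 = 1  t=3,i=2
  #.... -> .   bit 16 = 0  t=1,i=11
  .#### -> .   bit 15 = 0  t=1,i=6
  .###. -> #   bit 14 = 1  t=0,i=7
  .##.# -> #   bit 13 = 1  t=4,i=0
  .##.. -> #   bit 12 = 1  t=3,i=0
  .#.## -> #   bit 11 = 1  t=0,i=5
  .#.#. -> .   bit 10 = 0  t=0,i=0
  .#..# -> .   bit 9 = 0  t=0,i=2
  .#... -> #   bit 8 = 1  t=3,i=5
  ..### -> #   bit 7 = 1  t=1,i=5
  ..##. -> #   bit 6 = 1  t=3,i=11
  ..#.# -> .   bit 5 = 0  t=0,i=4
  ..#.. -> #   bit 4 = 1  t=3,i=4
  ...## -> .   bit 3 = 0  t=1,i=4
  ...#. -> .   bit 2 = 0  t=3,i=3
  ....# -> #   bit 1 = 1  t=1,i=3
  ..... -> #   bit 0 = 1  t=1,i=0
  bits 10010110100010100111100111010011 = 2525657555

2525657555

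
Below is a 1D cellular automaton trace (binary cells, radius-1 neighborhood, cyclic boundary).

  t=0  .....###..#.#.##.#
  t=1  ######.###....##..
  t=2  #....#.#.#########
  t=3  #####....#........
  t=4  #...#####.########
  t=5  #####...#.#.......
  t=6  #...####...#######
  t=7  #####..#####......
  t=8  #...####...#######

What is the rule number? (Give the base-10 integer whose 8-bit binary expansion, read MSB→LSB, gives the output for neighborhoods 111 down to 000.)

91

  [7] ### => .  t=0,i=6
  [6] ##. => #  t=0,i=7
  [5] #.# => .  t=0,i=11
  [4] #.. => #  t=0,i=0
  [3] .## => #  t=0,i=5
  [2] .#. => .  t=0,i=10
  [1] ..# => #  t=0,i=4
  [0] ... => #  t=0,i=1
  bits 01011011 = 91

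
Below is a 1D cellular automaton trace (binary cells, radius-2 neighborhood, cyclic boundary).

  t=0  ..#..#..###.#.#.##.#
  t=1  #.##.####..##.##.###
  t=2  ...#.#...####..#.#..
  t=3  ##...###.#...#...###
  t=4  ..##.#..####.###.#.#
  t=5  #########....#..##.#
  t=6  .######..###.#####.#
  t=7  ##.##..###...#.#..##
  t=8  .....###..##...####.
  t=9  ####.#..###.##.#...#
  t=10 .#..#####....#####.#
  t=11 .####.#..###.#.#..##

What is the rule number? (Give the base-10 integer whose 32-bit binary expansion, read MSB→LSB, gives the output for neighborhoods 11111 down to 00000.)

  nb #####: next=#  (t=3,i=19, bit31=1)
  nb ####.: next=.  (t=1,i=7, bit30=0)
  nb ###.#: next=.  (t=0,i=10, bit29=0)
  nb ###..: next=.  (t=1,i=8, bit28=0)
  nb ##.##: next=.  (t=1,i=1, bit27=0)
  nb ##.#.: next=#  (t=0,i=11, bit26=1)
  nb ##..#: next=#  (t=1,i=9, bit25=1)
  nb ##...: next=#  (t=3,i=2, bit24=1)
  nb #.###: next=#  (t=1,i=5, bit23=1)
  nb #.##.: next=.  (t=0,i=16, bit22=0)
  nb #.#.#: next=#  (t=0,i=12, bit21=1)
  nb #.#..: next=#  (t=0,i=19, bit20=1)
  nb #..##: next=#  (t=0,i=7, bit19=1)
  nb #..#.: next=.  (t=0,i=1, bit18=0)
  nb #...#: next=#  (t=2,i=7, bit17=1)
  nb #....: next=#  (t=2,i=19, bit16=1)
  nb .####: next=.  (t=1,i=6, bit15=0)
  nb .###.: next=.  (t=0,i=9, bit14=0)
  nb .##.#: next=#  (t=0,i=17, bit13=1)
  nb .##..: next=.  (t=7,i=4, bit12=0)
  nb .#.##: next=#  (t=0,i=15, bit11=1)
  nb .#.#.: next=.  (t=0,i=13, bit10=0)
  nb .#..#: next=#  (t=0,i=0, bit9=1)
  nb .#...: next=#  (t=2,i=6, bit8=1)
  nb ..###: next=#  (t=0,i=8, bit7=1)
  nb ..##.: next=#  (t=1,i=11, bit6=1)
  nb ..#.#: next=.  (t=2,i=3, bit5=0)
  nb ..#..: next=#  (t=0,i=2, bit4=1)
  nb ...##: next=.  (t=2,i=8, bit3=0)
  nb ...#.: next=.  (t=2,i=2, bit2=0)
  nb ....#: next=#  (t=2,i=1, bit1=1)
  nb .....: next=#  (t=2,i=0, bit0=1)
  bits 10000111101110110010101111010011 = 2277190611

2277190611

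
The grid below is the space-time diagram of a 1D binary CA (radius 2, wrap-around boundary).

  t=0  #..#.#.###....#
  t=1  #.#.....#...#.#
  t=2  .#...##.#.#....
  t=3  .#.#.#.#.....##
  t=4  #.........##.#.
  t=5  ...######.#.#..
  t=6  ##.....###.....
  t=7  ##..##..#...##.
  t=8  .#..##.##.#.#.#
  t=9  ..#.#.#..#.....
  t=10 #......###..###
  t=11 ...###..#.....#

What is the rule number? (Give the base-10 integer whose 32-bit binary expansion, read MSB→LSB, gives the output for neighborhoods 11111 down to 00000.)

1812353619

  nb #####: next=.  (t=5,i=5, bit31=0)
  nb ####.: next=#  (t=5,i=7, bit30=1)
  nb ###.#: next=#  (t=5,i=8, bit29=1)
  nb ###..: next=.  (t=0,i=9, bit28=0)
  nb ##.##: next=#  (t=7,i=14, bit27=1)
  nb ##.#.: next=#  (t=1,i=1, bit26=1)
  nb ##..#: next=.  (t=0,i=1, bit25=0)
  nb ##...: next=.  (t=0,i=10, bit24=0)
  nb #.###: next=.  (t=0,i=7, bit23=0)
  nb #.##.: next=.  (t=1,i=14, bit22=0)
  nb #.#.#: next=.  (t=0,i=5, bit21=0)
  nb #.#..: next=.  (t=1,i=2, bit20=0)
  nb #..##: next=.  (t=7,i=3, bit19=0)
  nb #..#.: next=#  (t=0,i=2, bit18=1)
  nb #...#: next=#  (t=1,i=10, bit17=1)
  nb #....: next=.  (t=0,i=11, bit16=0)
  nb .####: next=.  (t=5,i=4, bit15=0)
  nb .###.: next=#  (t=0,i=8, bit14=1)
  nb .##.#: next=.  (t=1,i=0, bit13=0)
  nb .##..: next=#  (t=0,i=0, bit12=1)
  nb .#.##: next=.  (t=0,i=6, bit11=0)
  nb .#.#.: next=.  (t=0,i=4, bit10=0)
  nb .#..#: next=#  (t=8,i=2, bit9=1)
  nb .#...: next=.  (t=1,i=3, bit8=0)
  nb ..###: next=.  (t=5,i=3, bit7=0)
  nb ..##.: next=#  (t=0,i=14, bit6=1)
  nb ..#.#: next=.  (t=0,i=3, bit5=0)
  nb ..#..: next=#  (t=1,i=8, bit4=1)
  nb ...##: next=.  (t=0,i=13, bit3=0)
  nb ...#.: next=.  (t=1,i=7, bit2=0)
  nb ....#: next=#  (t=0,i=12, bit1=1)
  nb .....: next=#  (t=1,i=5, bit0=1)
  bits 01101100000001100101001001010011 = 1812353619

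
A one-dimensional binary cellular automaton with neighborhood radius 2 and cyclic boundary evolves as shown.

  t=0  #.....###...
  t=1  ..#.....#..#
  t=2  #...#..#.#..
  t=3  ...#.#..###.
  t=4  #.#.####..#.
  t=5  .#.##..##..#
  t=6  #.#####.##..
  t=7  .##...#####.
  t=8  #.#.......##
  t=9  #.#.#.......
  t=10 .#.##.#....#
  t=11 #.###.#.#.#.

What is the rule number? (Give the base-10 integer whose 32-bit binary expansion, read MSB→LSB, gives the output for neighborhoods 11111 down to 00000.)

987315716

  #####|.  b31=0 t=6,i=4
  ####.|.  b30=0 t=4,i=6
  ###.#|#  b29=1 t=6,i=6
  ###..|#  b28=1 t=0,i=8
  ##.##|#  b27=1 t=6,i=7
  ##.#.|.  b26=0 t=8,i=1
  ##..#|#  b25=1 t=4,i=8
  ##...|.  b24=0 t=0,i=9
  #.###|#  b23=1 t=4,i=4
  #.##.|#  b22=1 t=5,i=3
  #.#.#|.  b21=0 t=4,i=0
  #.#..|#  b20=1 t=2,i=9
  #..##|#  b19=1 t=3,i=7
  #..#.|.  b18=0 t=1,i=1
  #...#|.  b17=0 t=0,i=10
  #....|#  b16=1 t=0,i=2
  .####|.  b15=0 t=4,i=5
  .###.|.  b14=0 t=0,i=7
  .##.#|#  b13=1 t=10,i=4
  .##..|#  b12=1 t=5,i=4
  .#.##|#  b11=1 t=4,i=3
  .#.#.|#  b10=1 t=2,i=8
  .#..#|#  b9=1 t=1,i=0
  .#...|.  b8=0 t=0,i=1
  ..###|.  b7=0 t=0,i=6
  ..##.|.  b6=0 t=5,i=7
  ..#.#|.  b5=0 t=2,i=7
  ..#..|.  b4=0 t=0,i=0
  ...##|.  b3=0 t=0,i=5
  ...#.|#  b2=1 t=0,i=11
  ....#|.  b1=0 t=0,i=4
  .....|.  b0=0 t=0,i=3
  bits 00111010110110010011111000000100 = 987315716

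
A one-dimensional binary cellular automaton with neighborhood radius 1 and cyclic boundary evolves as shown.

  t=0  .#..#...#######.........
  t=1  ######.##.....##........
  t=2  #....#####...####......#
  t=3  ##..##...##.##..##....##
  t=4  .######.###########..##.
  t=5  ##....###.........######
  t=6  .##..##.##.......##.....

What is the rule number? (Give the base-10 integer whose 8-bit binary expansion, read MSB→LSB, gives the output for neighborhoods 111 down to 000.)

126

  [7] ### => .  t=0,i=9
  [6] ##. => #  t=0,i=14
  [5] #.# => #  t=1,i=6
  [4] #.. => #  t=0,i=2
  [3] .## => #  t=0,i=8
  [2] .#. => #  t=0,i=1
  [1] ..# => #  t=0,i=0
  [0] ... => .  t=0,i=6
  bits 01111110 = 126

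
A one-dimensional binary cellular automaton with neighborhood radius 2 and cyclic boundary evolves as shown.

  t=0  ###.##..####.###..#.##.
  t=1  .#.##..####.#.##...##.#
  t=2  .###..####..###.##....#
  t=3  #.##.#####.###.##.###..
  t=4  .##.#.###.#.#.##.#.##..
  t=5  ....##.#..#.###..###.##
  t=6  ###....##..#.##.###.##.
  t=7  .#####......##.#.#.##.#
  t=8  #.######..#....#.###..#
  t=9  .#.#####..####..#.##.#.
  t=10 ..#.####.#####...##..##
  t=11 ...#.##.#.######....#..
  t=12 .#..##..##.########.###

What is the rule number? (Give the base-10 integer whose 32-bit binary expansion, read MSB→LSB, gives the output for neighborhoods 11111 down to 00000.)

3648768914

  [31] ##### => #  t=3,i=7
  [30] ####. => #  t=0,i=10
  [29] ###.# => .  t=0,i=2
  [28] ###.. => #  t=0,i=15
  [27] ##.## => #  t=0,i=3
  [26] ##.#. => .  t=1,i=11
  [25] ##..# => .  t=0,i=6
  [24] ##... => #  t=1,i=16
  [23] #.### => .  t=0,i=0
  [22] #.##. => #  t=0,i=4
  [21] #.#.# => #  t=1,i=1
  [20] #.#.. => #  t=5,i=7
  [19] #..## => #  t=0,i=7
  [18] #..#. => .  t=0,i=17
  [17] #...# => #  t=1,i=17
  [16] #.... => #  t=2,i=19
  [15] .#### => #  t=0,i=9
  [14] .###. => #  t=0,i=1
  [13] .##.# => .  t=0,i=21
  [12] .##.. => .  t=0,i=5
  [11] .#.## => #  t=0,i=19
  [10] .#.#. => .  t=1,i=0
  [9] .#..# => #  t=5,i=8
  [8] .#... => #  t=8,i=11
  [7] ..### => #  t=0,i=8
  [6] ..##. => .  t=1,i=19
  [5] ..#.# => .  t=0,i=18
  [4] ..#.. => #  t=8,i=10
  [3] ...## => .  t=1,i=18
  [2] ...#. => .  t=2,i=21
  [1] ....# => #  t=2,i=20
  [0] ..... => .  t=7,i=8
  bits 11011001011110111100101110010010 = 3648768914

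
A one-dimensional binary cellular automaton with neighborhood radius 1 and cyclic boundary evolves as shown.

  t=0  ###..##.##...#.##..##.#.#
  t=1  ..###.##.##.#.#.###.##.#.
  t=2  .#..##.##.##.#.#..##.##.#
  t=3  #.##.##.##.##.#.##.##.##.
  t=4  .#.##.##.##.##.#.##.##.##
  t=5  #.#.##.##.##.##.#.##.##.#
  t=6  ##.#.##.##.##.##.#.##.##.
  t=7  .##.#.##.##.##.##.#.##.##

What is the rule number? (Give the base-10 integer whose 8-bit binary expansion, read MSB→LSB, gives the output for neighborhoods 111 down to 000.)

114

  ### -> .   bit 7 = 0  t=0,i=0
  ##. -> #   bit 6 = 1  t=0,i=2
  #.# -> #   bit 5 = 1  t=0,i=7
  #.. -> #   bit 4 = 1  t=0,i=3
  .## -> .   bit 3 = 0  t=0,i=5
  .#. -> .   bit 2 = 0  t=0,i=13
  ..# -> #   bit 1 = 1  t=0,i=4
  ... -> .   bit 0 = 0  t=0,i=11
  bits 01110010 = 114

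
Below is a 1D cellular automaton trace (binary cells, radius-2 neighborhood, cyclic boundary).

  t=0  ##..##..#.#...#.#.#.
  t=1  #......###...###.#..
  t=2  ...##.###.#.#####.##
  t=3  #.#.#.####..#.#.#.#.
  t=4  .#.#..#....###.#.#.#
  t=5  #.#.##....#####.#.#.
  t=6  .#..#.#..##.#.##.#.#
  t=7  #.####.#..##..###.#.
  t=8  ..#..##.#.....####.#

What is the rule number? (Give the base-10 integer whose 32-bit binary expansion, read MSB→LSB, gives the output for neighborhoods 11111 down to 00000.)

2781111981

  nb #####: next=#  (t=2,i=14, bit31=1)
  nb ####.: next=.  (t=2,i=15, bit30=0)
  nb ###.#: next=#  (t=1,i=15, bit29=1)
  nb ###..: next=.  (t=1,i=9, bit28=0)
  nb ##.##: next=.  (t=2,i=5, bit27=0)
  nb ##.#.: next=#  (t=1,i=16, bit26=1)
  nb ##..#: next=.  (t=0,i=2, bit25=0)
  nb ##...: next=#  (t=1,i=10, bit24=1)
  nb #.###: next=#  (t=2,i=6, bit23=1)
  nb #.##.: next=#  (t=0,i=0, bit22=1)
  nb #.#.#: next=.  (t=0,i=16, bit21=0)
  nb #.#..: next=.  (t=0,i=10, bit20=0)
  nb #..##: next=.  (t=0,i=3, bit19=0)
  nb #..#.: next=#  (t=0,i=7, bit18=1)
  nb #...#: next=.  (t=0,i=12, bit17=0)
  nb #....: next=.  (t=1,i=2, bit16=0)
  nb .####: next=.  (t=2,i=13, bit15=0)
  nb .###.: next=#  (t=1,i=8, bit14=1)
  nb .##.#: next=#  (t=2,i=4, bit13=1)
  nb .##..: next=.  (t=0,i=1, bit12=0)
  nb .#.##: next=.  (t=0,i=19, bit11=0)
  nb .#.#.: next=#  (t=0,i=9, bit10=1)
  nb .#..#: next=#  (t=1,i=18, bit9=1)
  nb .#...: next=.  (t=0,i=11, bit8=0)
  nb ..###: next=#  (t=1,i=7, bit7=1)
  nb ..##.: next=.  (t=0,i=4, bit6=0)
  nb ..#.#: next=#  (t=0,i=8, bit5=1)
  nb ..#..: next=.  (t=1,i=0, bit4=0)
  nb ...##: next=#  (t=1,i=6, bit3=1)
  nb ...#.: next=#  (t=0,i=13, bit2=1)
  nb ....#: next=.  (t=1,i=5, bit1=0)
  nb .....: next=#  (t=1,i=3, bit0=1)
  bits 10100101110001000110011010101101 = 2781111981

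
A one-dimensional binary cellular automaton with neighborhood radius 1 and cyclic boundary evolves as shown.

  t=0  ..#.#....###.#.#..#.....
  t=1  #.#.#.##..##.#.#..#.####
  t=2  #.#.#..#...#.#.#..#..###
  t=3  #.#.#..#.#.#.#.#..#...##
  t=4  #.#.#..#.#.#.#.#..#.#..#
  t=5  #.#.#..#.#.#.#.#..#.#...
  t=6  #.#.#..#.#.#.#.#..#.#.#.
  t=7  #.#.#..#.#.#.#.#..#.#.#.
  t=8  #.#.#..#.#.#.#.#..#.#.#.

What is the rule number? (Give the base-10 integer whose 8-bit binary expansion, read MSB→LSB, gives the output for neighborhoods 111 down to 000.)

197

  [7] ### => #  t=0,i=10
  [6] ##. => #  t=0,i=11
  [5] #.# => .  t=0,i=3
  [4] #.. => .  t=0,i=5
  [3] .## => .  t=0,i=9
  [2] .#. => #  t=0,i=2
  [1] ..# => .  t=0,i=1
  [0] ... => #  t=0,i=0
  bits 11000101 = 197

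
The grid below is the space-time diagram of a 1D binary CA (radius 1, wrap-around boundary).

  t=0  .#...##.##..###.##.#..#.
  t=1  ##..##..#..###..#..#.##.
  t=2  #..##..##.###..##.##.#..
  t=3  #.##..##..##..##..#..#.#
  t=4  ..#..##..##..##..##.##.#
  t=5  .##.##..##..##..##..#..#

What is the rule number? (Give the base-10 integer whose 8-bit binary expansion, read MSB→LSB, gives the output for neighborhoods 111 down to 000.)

  ### -> #   bit 7 = 1  t=0,i=13
  ##. -> .   bit 6 = 0  t=0,i=6
  #.# -> .   bit 5 = 0  t=0,i=7
  #.. -> .   bit 4 = 0  t=0,i=2
  .## -> #   bit 3 = 1  t=0,i=5
  .#. -> #   bit 2 = 1  t=0,i=1
  ..# -> #   bit 1 = 1  t=0,i=0
  ... -> .   bit 0 = 0  t=0,i=3
  bits 10001110 = 142

142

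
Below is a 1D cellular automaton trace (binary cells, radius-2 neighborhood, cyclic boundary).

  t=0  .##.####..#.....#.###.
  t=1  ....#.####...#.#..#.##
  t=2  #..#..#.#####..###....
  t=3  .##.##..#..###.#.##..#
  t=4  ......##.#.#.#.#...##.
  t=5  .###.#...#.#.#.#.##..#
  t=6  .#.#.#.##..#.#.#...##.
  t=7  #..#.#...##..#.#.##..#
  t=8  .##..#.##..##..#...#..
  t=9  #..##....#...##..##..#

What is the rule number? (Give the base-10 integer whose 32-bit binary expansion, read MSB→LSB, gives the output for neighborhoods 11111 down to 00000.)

  ##### -> .   bit 31 = 0  t=2,i=10
  ####. -> #   bit 30 = 1  t=0,i=6
  ###.# -> #   bit 29 = 1  t=3,i=13
  ###.. -> #   bit 28 = 1  t=0,i=7
  ##.## -> .   bit 27 = 0  t=0,i=3
  ##.#. -> .   bit 26 = 0  t=3,i=14
  ##..# -> #   bit 25 = 1  t=0,i=8
  ##... -> #   bit 24 = 1  t=1,i=0
  #.### -> #   bit 23 = 1  t=0,i=4
  #.##. -> .   bit 22 = 0  t=1,i=20
  #.#.# -> #   bit 21 = 1  t=3,i=15
  #.#.. -> #   bit 20 = 1  t=1,i=15
  #..## -> .   bit 19 = 0  t=0,i=0
  #..#. -> #   bit 18 = 1  t=0,i=9
  #...# -> #   bit 17 = 1  t=1,i=11
  #.... -> .   bit 16 = 0  t=0,i=12
  .#### -> .   bit 15 = 0  t=0,i=5
  .###. -> .   bit 14 = 0  t=0,i=19
  .##.# -> .   bit 13 = 0  t=0,i=2
  .##.. -> .   bit 12 = 0  t=1,i=21
  .#.## -> .   bit 11 = 0  t=0,i=17
  .#.#. -> .   bit 10 = 0  t=1,i=14
  .#..# -> #   bit 9 = 1  t=1,i=16
  .#... -> .   bit 8 = 0  t=0,i=11
  ..### -> #   bit 7 = 1  t=2,i=15
  ..##. -> .   bit 6 = 0  t=0,i=1
  ..#.# -> .   bit 5 = 0  t=0,i=16
  ..#.. -> .   bit 4 = 0  t=0,i=10
  ...## -> #   bit 3 = 1  t=4,i=5
  ...#. -> #   bit 2 = 1  t=0,i=15
  ....# -> .   bit 1 = 0  t=0,i=14
  ..... -> #   bit 0 = 1  t=0,i=13
  bits 01110011101101100000001010001101 = 1941308045

1941308045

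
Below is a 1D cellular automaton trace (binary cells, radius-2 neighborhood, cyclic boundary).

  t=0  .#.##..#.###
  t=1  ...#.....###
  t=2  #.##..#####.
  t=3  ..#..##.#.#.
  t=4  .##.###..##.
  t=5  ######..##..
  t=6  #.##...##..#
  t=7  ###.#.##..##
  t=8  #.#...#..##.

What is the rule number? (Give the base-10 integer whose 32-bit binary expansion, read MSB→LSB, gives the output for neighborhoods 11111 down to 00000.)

2849531103

  [31] ##### => #  t=2,i=8
  [30] ####. => .  t=2,i=9
  [29] ###.# => #  t=0,i=11
  [28] ###.. => .  t=1,i=11
  [27] ##.## => #  t=4,i=3
  [26] ##.#. => .  t=0,i=0
  [25] ##..# => .  t=0,i=5
  [24] ##... => #  t=1,i=0
  [23] #.### => #  t=0,i=9
  [22] #.##. => #  t=0,i=3
  [21] #.#.# => .  t=0,i=1
  [20] #.#.. => #  t=3,i=10
  [19] #..## => #  t=2,i=5
  [18] #..#. => .  t=0,i=6
  [17] #...# => .  t=1,i=1
  [16] #.... => .  t=1,i=5
  [15] .#### => .  t=2,i=7
  [14] .###. => #  t=0,i=10
  [13] .##.# => #  t=3,i=6
  [12] .##.. => .  t=0,i=4
  [11] .#.## => .  t=0,i=2
  [10] .#.#. => #  t=3,i=9
  [9] .#..# => .  t=3,i=3
  [8] .#... => .  t=1,i=4
  [7] ..### => #  t=1,i=9
  [6] ..##. => #  t=3,i=5
  [5] ..#.# => .  t=0,i=7
  [4] ..#.. => #  t=1,i=3
  [3] ...## => #  t=1,i=8
  [2] ...#. => #  t=1,i=2
  [1] ....# => #  t=1,i=7
  [0] ..... => #  t=1,i=6
  bits 10101001110110000110010011011111 = 2849531103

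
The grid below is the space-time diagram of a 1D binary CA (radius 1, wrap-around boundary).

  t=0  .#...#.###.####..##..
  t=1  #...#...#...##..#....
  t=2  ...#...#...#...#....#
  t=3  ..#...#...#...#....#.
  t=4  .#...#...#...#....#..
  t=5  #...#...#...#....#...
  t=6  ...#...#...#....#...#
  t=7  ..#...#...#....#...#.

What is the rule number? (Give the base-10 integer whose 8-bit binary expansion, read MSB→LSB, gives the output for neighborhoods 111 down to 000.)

130

  nb ###: next=#  (t=0,i=8, bit7=1)
  nb ##.: next=.  (t=0,i=9, bit6=0)
  nb #.#: next=.  (t=0,i=6, bit5=0)
  nb #..: next=.  (t=0,i=2, bit4=0)
  nb .##: next=.  (t=0,i=7, bit3=0)
  nb .#.: next=.  (t=0,i=1, bit2=0)
  nb ..#: next=#  (t=0,i=0, bit1=1)
  nb ...: next=.  (t=0,i=3, bit0=0)
  bits 10000010 = 130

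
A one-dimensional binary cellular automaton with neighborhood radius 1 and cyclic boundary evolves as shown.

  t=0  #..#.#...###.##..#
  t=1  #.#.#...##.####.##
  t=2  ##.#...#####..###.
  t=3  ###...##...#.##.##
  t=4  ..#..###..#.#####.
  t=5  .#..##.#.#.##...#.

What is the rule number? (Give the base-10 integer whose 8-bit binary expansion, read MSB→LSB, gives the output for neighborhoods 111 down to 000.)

106

  nb ###: next=.  (t=0,i=10, bit7=0)
  nb ##.: next=#  (t=0,i=0, bit6=1)
  nb #.#: next=#  (t=0,i=4, bit5=1)
  nb #..: next=.  (t=0,i=1, bit4=0)
  nb .##: next=#  (t=0,i=9, bit3=1)
  nb .#.: next=.  (t=0,i=3, bit2=0)
  nb ..#: next=#  (t=0,i=2, bit1=1)
  nb ...: next=.  (t=0,i=7, bit0=0)
  bits 01101010 = 106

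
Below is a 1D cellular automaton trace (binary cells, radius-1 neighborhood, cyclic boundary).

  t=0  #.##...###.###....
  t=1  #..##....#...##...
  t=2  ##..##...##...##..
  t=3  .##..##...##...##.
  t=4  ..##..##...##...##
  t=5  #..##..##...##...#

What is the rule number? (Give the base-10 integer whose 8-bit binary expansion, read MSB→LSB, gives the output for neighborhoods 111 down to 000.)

84

  [7] ### => .  t=0,i=8
  [6] ##. => #  t=0,i=3
  [5] #.# => .  t=0,i=1
  [4] #.. => #  t=0,i=4
  [3] .## => .  t=0,i=2
  [2] .#. => #  t=0,i=0
  [1] ..# => .  t=0,i=6
  [0] ... => .  t=0,i=5
  bits 01010100 = 84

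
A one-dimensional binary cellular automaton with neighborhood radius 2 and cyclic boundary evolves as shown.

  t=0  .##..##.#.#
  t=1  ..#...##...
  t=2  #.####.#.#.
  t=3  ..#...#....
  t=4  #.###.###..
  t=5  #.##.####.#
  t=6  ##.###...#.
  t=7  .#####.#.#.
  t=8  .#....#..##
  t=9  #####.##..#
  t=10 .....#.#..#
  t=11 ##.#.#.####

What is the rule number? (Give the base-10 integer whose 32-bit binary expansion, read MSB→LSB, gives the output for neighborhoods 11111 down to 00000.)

  [31] ##### => .  t=7,i=3
  [30] ####. => .  t=2,i=4
  [29] ###.# => .  t=2,i=5
  [28] ###.. => #  t=4,i=8
  [27] ##.## => #  t=4,i=5
  [26] ##.#. => #  t=0,i=7
  [25] ##..# => .  t=0,i=3
  [24] ##... => .  t=1,i=8
  [23] #.### => #  t=2,i=2
  [22] #.##. => .  t=0,i=1
  [21] #.#.# => .  t=0,i=8
  [20] #.#.. => #  t=7,i=9
  [19] #..## => .  t=0,i=4
  [18] #..#. => #  t=4,i=10
  [17] #...# => #  t=1,i=4
  [16] #.... => #  t=1,i=9
  [15] .#### => .  t=2,i=3
  [14] .###. => #  t=4,i=3
  [13] .##.# => #  t=0,i=6
  [12] .##.. => #  t=0,i=2
  [11] .#.## => .  t=0,i=0
  [10] .#.#. => .  t=0,i=9
  [9] .#..# => #  t=7,i=10
  [8] .#... => #  t=1,i=3
  [7] ..### => #  t=7,i=1
  [6] ..##. => .  t=0,i=5
  [5] ..#.# => #  t=4,i=0
  [4] ..#.. => #  t=1,i=2
  [3] ...## => #  t=1,i=5
  [2] ...#. => .  t=1,i=1
  [1] ....# => #  t=1,i=0
  [0] ..... => .  t=1,i=10
  bits 00011100100101110111001110111010 = 479687610

479687610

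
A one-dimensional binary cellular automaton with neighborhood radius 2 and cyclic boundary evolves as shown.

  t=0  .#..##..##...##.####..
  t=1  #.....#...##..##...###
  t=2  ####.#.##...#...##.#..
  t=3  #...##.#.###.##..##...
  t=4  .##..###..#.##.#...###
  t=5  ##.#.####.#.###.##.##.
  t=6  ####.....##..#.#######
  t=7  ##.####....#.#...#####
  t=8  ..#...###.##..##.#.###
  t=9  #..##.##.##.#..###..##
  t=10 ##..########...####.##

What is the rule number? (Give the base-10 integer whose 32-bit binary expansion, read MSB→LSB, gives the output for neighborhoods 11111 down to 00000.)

  ##### -> #   bit 31 = 1  t=6,i=0
  ####. -> .   bit 30 = 0  t=0,i=18
  ###.# -> .   bit 29 = 0  t=2,i=3
  ###.. -> #   bit 28 = 1  t=0,i=19
  ##.## -> #   bit 27 = 1  t=0,i=15
  ##.#. -> #   bit 26 = 1  t=2,i=4
  ##..# -> #   bit 25 = 1  t=0,i=6
  ##... -> #   bit 24 = 1  t=0,i=10
  #.### -> .   bit 23 = 0  t=0,i=16
  #.##. -> #   bit 22 = 1  t=2,i=7
  #.#.# -> #   bit 21 = 1  t=2,i=5
  #.#.. -> .   bit 20 = 0  t=2,i=19
  #..## -> .   bit 19 = 0  t=0,i=3
  #..#. -> .   bit 18 = 0  t=4,i=9
  #...# -> #   bit 17 = 1  t=0,i=11
  #.... -> #   bit 16 = 1  t=1,i=2
  .#### -> .   bit 15 = 0  t=0,i=17
  .###. -> #   bit 14 = 1  t=3,i=10
  .##.# -> #   bit 13 = 1  t=0,i=14
  .##.. -> .   bit 12 = 0  t=0,i=5
  .#.## -> .   bit 11 = 0  t=2,i=6
  .#.#. -> .   bit 10 = 0  t=7,i=12
  .#..# -> .   bit 9 = 0  t=0,i=2
  .#... -> #   bit 8 = 1  t=1,i=7
  ..### -> #   bit 7 = 1  t=1,i=19
  ..##. -> .   bit 6 = 0  t=0,i=4
  ..#.# -> #   bit 5 = 1  t=4,i=10
  ..#.. -> .   bit 4 = 0  t=0,i=1
  ...## -> .   bit 3 = 0  t=0,i=12
  ...#. -> #   bit 2 = 1  t=0,i=0
  ....# -> .   bit 1 = 0  t=1,i=4
  ..... -> #   bit 0 = 1  t=1,i=3
  bits 10011111011000110110000110100101 = 2674090405

2674090405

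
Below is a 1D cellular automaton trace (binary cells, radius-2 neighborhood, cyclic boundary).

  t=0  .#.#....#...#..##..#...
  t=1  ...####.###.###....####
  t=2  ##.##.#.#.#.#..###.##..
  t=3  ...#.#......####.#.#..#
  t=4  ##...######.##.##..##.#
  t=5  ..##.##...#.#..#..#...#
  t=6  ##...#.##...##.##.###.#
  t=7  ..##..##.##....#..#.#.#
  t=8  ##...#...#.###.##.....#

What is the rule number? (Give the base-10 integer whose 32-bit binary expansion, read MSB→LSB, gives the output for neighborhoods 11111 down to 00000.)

635145107

  [31] ##### => .  t=4,i=7
  [30] ####. => .  t=1,i=5
  [29] ###.# => #  t=1,i=6
  [28] ###.. => .  t=1,i=14
  [27] ##.## => .  t=1,i=7
  [26] ##.#. => #  t=2,i=5
  [25] ##..# => .  t=0,i=17
  [24] ##... => #  t=1,i=0
  [23] #.### => #  t=1,i=8
  [22] #.##. => #  t=2,i=3
  [21] #.#.# => .  t=2,i=6
  [20] #.#.. => #  t=0,i=3
  [19] #..## => #  t=0,i=14
  [18] #..#. => .  t=0,i=18
  [17] #...# => #  t=0,i=10
  [16] #.... => #  t=0,i=5
  [15] .#### => #  t=1,i=4
  [14] .###. => .  t=1,i=9
  [13] .##.# => .  t=2,i=1
  [12] .##.. => .  t=0,i=16
  [11] .#.## => #  t=6,i=6
  [10] .#.#. => .  t=0,i=2
  [9] .#..# => #  t=0,i=13
  [8] .#... => #  t=0,i=4
  [7] ..### => #  t=1,i=3
  [6] ..##. => .  t=0,i=15
  [5] ..#.# => .  t=0,i=1
  [4] ..#.. => #  t=0,i=8
  [3] ...## => .  t=1,i=2
  [2] ...#. => .  t=0,i=0
  [1] ....# => #  t=0,i=6
  [0] ..... => #  t=3,i=8
  bits 00100101110110111000101110010011 = 635145107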